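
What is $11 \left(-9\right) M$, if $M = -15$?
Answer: $1485$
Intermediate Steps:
$11 \left(-9\right) M = 11 \left(-9\right) \left(-15\right) = \left(-99\right) \left(-15\right) = 1485$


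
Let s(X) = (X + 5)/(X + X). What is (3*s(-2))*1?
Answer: -9/4 ≈ -2.2500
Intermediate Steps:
s(X) = (5 + X)/(2*X) (s(X) = (5 + X)/((2*X)) = (5 + X)*(1/(2*X)) = (5 + X)/(2*X))
(3*s(-2))*1 = (3*((½)*(5 - 2)/(-2)))*1 = (3*((½)*(-½)*3))*1 = (3*(-¾))*1 = -9/4*1 = -9/4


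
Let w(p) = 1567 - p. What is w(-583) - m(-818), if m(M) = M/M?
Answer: 2149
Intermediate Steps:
m(M) = 1
w(-583) - m(-818) = (1567 - 1*(-583)) - 1*1 = (1567 + 583) - 1 = 2150 - 1 = 2149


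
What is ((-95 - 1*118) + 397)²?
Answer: 33856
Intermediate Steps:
((-95 - 1*118) + 397)² = ((-95 - 118) + 397)² = (-213 + 397)² = 184² = 33856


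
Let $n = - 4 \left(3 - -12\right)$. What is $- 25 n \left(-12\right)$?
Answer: $-18000$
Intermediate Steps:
$n = -60$ ($n = - 4 \left(3 + 12\right) = \left(-4\right) 15 = -60$)
$- 25 n \left(-12\right) = - 25 \left(\left(-60\right) \left(-12\right)\right) = \left(-25\right) 720 = -18000$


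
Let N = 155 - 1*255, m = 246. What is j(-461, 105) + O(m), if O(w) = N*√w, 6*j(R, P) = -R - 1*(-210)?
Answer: 671/6 - 100*√246 ≈ -1456.6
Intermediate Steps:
N = -100 (N = 155 - 255 = -100)
j(R, P) = 35 - R/6 (j(R, P) = (-R - 1*(-210))/6 = (-R + 210)/6 = (210 - R)/6 = 35 - R/6)
O(w) = -100*√w
j(-461, 105) + O(m) = (35 - ⅙*(-461)) - 100*√246 = (35 + 461/6) - 100*√246 = 671/6 - 100*√246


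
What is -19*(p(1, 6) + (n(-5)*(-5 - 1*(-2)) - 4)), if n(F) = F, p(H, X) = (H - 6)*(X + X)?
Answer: 931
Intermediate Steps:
p(H, X) = 2*X*(-6 + H) (p(H, X) = (-6 + H)*(2*X) = 2*X*(-6 + H))
-19*(p(1, 6) + (n(-5)*(-5 - 1*(-2)) - 4)) = -19*(2*6*(-6 + 1) + (-5*(-5 - 1*(-2)) - 4)) = -19*(2*6*(-5) + (-5*(-5 + 2) - 4)) = -19*(-60 + (-5*(-3) - 4)) = -19*(-60 + (15 - 4)) = -19*(-60 + 11) = -19*(-49) = 931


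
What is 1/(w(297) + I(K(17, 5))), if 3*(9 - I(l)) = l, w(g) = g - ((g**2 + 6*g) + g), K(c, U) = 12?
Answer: -1/89986 ≈ -1.1113e-5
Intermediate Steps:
w(g) = -g**2 - 6*g (w(g) = g - (g**2 + 7*g) = g + (-g**2 - 7*g) = -g**2 - 6*g)
I(l) = 9 - l/3
1/(w(297) + I(K(17, 5))) = 1/(-1*297*(6 + 297) + (9 - 1/3*12)) = 1/(-1*297*303 + (9 - 4)) = 1/(-89991 + 5) = 1/(-89986) = -1/89986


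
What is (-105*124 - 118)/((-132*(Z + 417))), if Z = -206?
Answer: 6569/13926 ≈ 0.47171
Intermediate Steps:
(-105*124 - 118)/((-132*(Z + 417))) = (-105*124 - 118)/((-132*(-206 + 417))) = (-13020 - 118)/((-132*211)) = -13138/(-27852) = -13138*(-1/27852) = 6569/13926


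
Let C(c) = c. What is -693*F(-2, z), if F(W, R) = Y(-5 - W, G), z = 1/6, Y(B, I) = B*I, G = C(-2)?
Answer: -4158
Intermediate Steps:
G = -2
z = ⅙ ≈ 0.16667
F(W, R) = 10 + 2*W (F(W, R) = (-5 - W)*(-2) = 10 + 2*W)
-693*F(-2, z) = -693*(10 + 2*(-2)) = -693*(10 - 4) = -693*6 = -4158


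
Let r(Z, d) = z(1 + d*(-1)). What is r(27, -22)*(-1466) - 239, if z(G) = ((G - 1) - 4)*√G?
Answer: -239 - 26388*√23 ≈ -1.2679e+5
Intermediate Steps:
z(G) = √G*(-5 + G) (z(G) = ((-1 + G) - 4)*√G = (-5 + G)*√G = √G*(-5 + G))
r(Z, d) = √(1 - d)*(-4 - d) (r(Z, d) = √(1 + d*(-1))*(-5 + (1 + d*(-1))) = √(1 - d)*(-5 + (1 - d)) = √(1 - d)*(-4 - d))
r(27, -22)*(-1466) - 239 = (√(1 - 1*(-22))*(-4 - 1*(-22)))*(-1466) - 239 = (√(1 + 22)*(-4 + 22))*(-1466) - 239 = (√23*18)*(-1466) - 239 = (18*√23)*(-1466) - 239 = -26388*√23 - 239 = -239 - 26388*√23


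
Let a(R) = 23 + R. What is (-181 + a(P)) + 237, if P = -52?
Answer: 27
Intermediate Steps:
(-181 + a(P)) + 237 = (-181 + (23 - 52)) + 237 = (-181 - 29) + 237 = -210 + 237 = 27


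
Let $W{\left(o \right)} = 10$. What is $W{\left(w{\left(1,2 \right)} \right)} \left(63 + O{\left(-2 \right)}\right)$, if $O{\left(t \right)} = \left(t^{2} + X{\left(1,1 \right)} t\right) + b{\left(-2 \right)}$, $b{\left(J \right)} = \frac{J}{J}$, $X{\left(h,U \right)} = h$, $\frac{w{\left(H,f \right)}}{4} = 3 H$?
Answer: $660$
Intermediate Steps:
$w{\left(H,f \right)} = 12 H$ ($w{\left(H,f \right)} = 4 \cdot 3 H = 12 H$)
$b{\left(J \right)} = 1$
$O{\left(t \right)} = 1 + t + t^{2}$ ($O{\left(t \right)} = \left(t^{2} + 1 t\right) + 1 = \left(t^{2} + t\right) + 1 = \left(t + t^{2}\right) + 1 = 1 + t + t^{2}$)
$W{\left(w{\left(1,2 \right)} \right)} \left(63 + O{\left(-2 \right)}\right) = 10 \left(63 + \left(1 - 2 + \left(-2\right)^{2}\right)\right) = 10 \left(63 + \left(1 - 2 + 4\right)\right) = 10 \left(63 + 3\right) = 10 \cdot 66 = 660$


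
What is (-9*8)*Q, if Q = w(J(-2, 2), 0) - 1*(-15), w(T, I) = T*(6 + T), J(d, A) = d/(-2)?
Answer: -1584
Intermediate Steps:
J(d, A) = -d/2 (J(d, A) = d*(-1/2) = -d/2)
Q = 22 (Q = (-1/2*(-2))*(6 - 1/2*(-2)) - 1*(-15) = 1*(6 + 1) + 15 = 1*7 + 15 = 7 + 15 = 22)
(-9*8)*Q = -9*8*22 = -72*22 = -1584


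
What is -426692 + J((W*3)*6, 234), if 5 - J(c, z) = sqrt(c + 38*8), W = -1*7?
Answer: -426687 - sqrt(178) ≈ -4.2670e+5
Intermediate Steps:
W = -7
J(c, z) = 5 - sqrt(304 + c) (J(c, z) = 5 - sqrt(c + 38*8) = 5 - sqrt(c + 304) = 5 - sqrt(304 + c))
-426692 + J((W*3)*6, 234) = -426692 + (5 - sqrt(304 - 7*3*6)) = -426692 + (5 - sqrt(304 - 21*6)) = -426692 + (5 - sqrt(304 - 126)) = -426692 + (5 - sqrt(178)) = -426687 - sqrt(178)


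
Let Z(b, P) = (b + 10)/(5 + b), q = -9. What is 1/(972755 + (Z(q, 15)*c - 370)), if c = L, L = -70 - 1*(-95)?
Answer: 4/3889515 ≈ 1.0284e-6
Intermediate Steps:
L = 25 (L = -70 + 95 = 25)
c = 25
Z(b, P) = (10 + b)/(5 + b)
1/(972755 + (Z(q, 15)*c - 370)) = 1/(972755 + (((10 - 9)/(5 - 9))*25 - 370)) = 1/(972755 + ((1/(-4))*25 - 370)) = 1/(972755 + (-1/4*1*25 - 370)) = 1/(972755 + (-1/4*25 - 370)) = 1/(972755 + (-25/4 - 370)) = 1/(972755 - 1505/4) = 1/(3889515/4) = 4/3889515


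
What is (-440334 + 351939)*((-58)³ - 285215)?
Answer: 42458505165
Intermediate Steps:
(-440334 + 351939)*((-58)³ - 285215) = -88395*(-195112 - 285215) = -88395*(-480327) = 42458505165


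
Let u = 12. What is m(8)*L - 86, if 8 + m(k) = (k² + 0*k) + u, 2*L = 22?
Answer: 662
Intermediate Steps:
L = 11 (L = (½)*22 = 11)
m(k) = 4 + k² (m(k) = -8 + ((k² + 0*k) + 12) = -8 + ((k² + 0) + 12) = -8 + (k² + 12) = -8 + (12 + k²) = 4 + k²)
m(8)*L - 86 = (4 + 8²)*11 - 86 = (4 + 64)*11 - 86 = 68*11 - 86 = 748 - 86 = 662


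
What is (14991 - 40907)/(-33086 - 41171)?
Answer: 25916/74257 ≈ 0.34900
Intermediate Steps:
(14991 - 40907)/(-33086 - 41171) = -25916/(-74257) = -25916*(-1/74257) = 25916/74257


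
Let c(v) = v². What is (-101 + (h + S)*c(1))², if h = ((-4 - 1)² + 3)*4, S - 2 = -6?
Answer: 49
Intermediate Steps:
S = -4 (S = 2 - 6 = -4)
h = 112 (h = ((-5)² + 3)*4 = (25 + 3)*4 = 28*4 = 112)
(-101 + (h + S)*c(1))² = (-101 + (112 - 4)*1²)² = (-101 + 108*1)² = (-101 + 108)² = 7² = 49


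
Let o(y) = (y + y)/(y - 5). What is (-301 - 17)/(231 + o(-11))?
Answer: -2544/1859 ≈ -1.3685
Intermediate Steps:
o(y) = 2*y/(-5 + y) (o(y) = (2*y)/(-5 + y) = 2*y/(-5 + y))
(-301 - 17)/(231 + o(-11)) = (-301 - 17)/(231 + 2*(-11)/(-5 - 11)) = -318/(231 + 2*(-11)/(-16)) = -318/(231 + 2*(-11)*(-1/16)) = -318/(231 + 11/8) = -318/1859/8 = -318*8/1859 = -2544/1859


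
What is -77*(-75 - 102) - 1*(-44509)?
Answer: 58138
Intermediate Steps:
-77*(-75 - 102) - 1*(-44509) = -77*(-177) + 44509 = 13629 + 44509 = 58138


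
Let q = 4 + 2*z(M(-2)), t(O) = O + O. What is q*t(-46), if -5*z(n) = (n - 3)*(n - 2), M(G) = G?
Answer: 368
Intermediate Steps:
t(O) = 2*O
z(n) = -(-3 + n)*(-2 + n)/5 (z(n) = -(n - 3)*(n - 2)/5 = -(-3 + n)*(-2 + n)/5)
q = -4 (q = 4 + 2*(-6/5 - 2 - ⅕*(-2)²) = 4 + 2*(-6/5 - 2 - ⅕*4) = 4 + 2*(-6/5 - 2 - ⅘) = 4 + 2*(-4) = 4 - 8 = -4)
q*t(-46) = -8*(-46) = -4*(-92) = 368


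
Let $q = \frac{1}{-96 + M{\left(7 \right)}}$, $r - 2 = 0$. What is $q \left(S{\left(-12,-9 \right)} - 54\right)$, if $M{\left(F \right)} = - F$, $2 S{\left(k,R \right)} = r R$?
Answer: $\frac{63}{103} \approx 0.61165$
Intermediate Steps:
$r = 2$ ($r = 2 + 0 = 2$)
$S{\left(k,R \right)} = R$ ($S{\left(k,R \right)} = \frac{2 R}{2} = R$)
$q = - \frac{1}{103}$ ($q = \frac{1}{-96 - 7} = \frac{1}{-103} = - \frac{1}{103} \approx -0.0097087$)
$q \left(S{\left(-12,-9 \right)} - 54\right) = - \frac{-9 - 54}{103} = \left(- \frac{1}{103}\right) \left(-63\right) = \frac{63}{103}$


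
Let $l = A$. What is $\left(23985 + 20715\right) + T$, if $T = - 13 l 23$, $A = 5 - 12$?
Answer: $46793$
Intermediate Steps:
$A = -7$ ($A = 5 - 12 = -7$)
$l = -7$
$T = 2093$ ($T = \left(-13\right) \left(-7\right) 23 = 91 \cdot 23 = 2093$)
$\left(23985 + 20715\right) + T = \left(23985 + 20715\right) + 2093 = 44700 + 2093 = 46793$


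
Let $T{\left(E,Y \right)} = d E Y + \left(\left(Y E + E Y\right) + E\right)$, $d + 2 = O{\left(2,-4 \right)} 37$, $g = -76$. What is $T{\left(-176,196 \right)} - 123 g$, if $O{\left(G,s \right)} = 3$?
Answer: $-3819884$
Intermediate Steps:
$d = 109$ ($d = -2 + 3 \cdot 37 = -2 + 111 = 109$)
$T{\left(E,Y \right)} = E + 111 E Y$ ($T{\left(E,Y \right)} = 109 E Y + \left(\left(Y E + E Y\right) + E\right) = 109 E Y + \left(\left(E Y + E Y\right) + E\right) = 109 E Y + \left(2 E Y + E\right) = 109 E Y + \left(E + 2 E Y\right) = E + 111 E Y$)
$T{\left(-176,196 \right)} - 123 g = - 176 \left(1 + 111 \cdot 196\right) - -9348 = - 176 \left(1 + 21756\right) + 9348 = \left(-176\right) 21757 + 9348 = -3829232 + 9348 = -3819884$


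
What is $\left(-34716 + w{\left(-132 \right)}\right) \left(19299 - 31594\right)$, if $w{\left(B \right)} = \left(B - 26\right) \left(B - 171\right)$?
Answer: $-161777610$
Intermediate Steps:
$w{\left(B \right)} = \left(-171 + B\right) \left(-26 + B\right)$ ($w{\left(B \right)} = \left(-26 + B\right) \left(-171 + B\right) = \left(-171 + B\right) \left(-26 + B\right)$)
$\left(-34716 + w{\left(-132 \right)}\right) \left(19299 - 31594\right) = \left(-34716 + \left(4446 + \left(-132\right)^{2} - -26004\right)\right) \left(19299 - 31594\right) = \left(-34716 + \left(4446 + 17424 + 26004\right)\right) \left(-12295\right) = \left(-34716 + 47874\right) \left(-12295\right) = 13158 \left(-12295\right) = -161777610$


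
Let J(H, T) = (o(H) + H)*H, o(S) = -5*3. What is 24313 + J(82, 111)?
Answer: 29807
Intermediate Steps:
o(S) = -15
J(H, T) = H*(-15 + H) (J(H, T) = (-15 + H)*H = H*(-15 + H))
24313 + J(82, 111) = 24313 + 82*(-15 + 82) = 24313 + 82*67 = 24313 + 5494 = 29807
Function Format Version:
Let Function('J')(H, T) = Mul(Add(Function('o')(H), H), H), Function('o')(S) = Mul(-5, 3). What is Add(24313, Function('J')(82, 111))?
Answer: 29807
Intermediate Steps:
Function('o')(S) = -15
Function('J')(H, T) = Mul(H, Add(-15, H)) (Function('J')(H, T) = Mul(Add(-15, H), H) = Mul(H, Add(-15, H)))
Add(24313, Function('J')(82, 111)) = Add(24313, Mul(82, Add(-15, 82))) = Add(24313, Mul(82, 67)) = Add(24313, 5494) = 29807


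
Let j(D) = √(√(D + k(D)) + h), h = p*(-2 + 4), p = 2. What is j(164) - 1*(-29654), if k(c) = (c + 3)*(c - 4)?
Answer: 29654 + √(4 + 2*√6721) ≈ 29667.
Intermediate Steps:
h = 4 (h = 2*(-2 + 4) = 2*2 = 4)
k(c) = (-4 + c)*(3 + c) (k(c) = (3 + c)*(-4 + c) = (-4 + c)*(3 + c))
j(D) = √(4 + √(-12 + D²)) (j(D) = √(√(D + (-12 + D² - D)) + 4) = √(√(-12 + D²) + 4) = √(4 + √(-12 + D²)))
j(164) - 1*(-29654) = √(4 + √(-12 + 164²)) - 1*(-29654) = √(4 + √(-12 + 26896)) + 29654 = √(4 + √26884) + 29654 = √(4 + 2*√6721) + 29654 = 29654 + √(4 + 2*√6721)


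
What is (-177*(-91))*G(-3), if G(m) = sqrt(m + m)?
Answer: 16107*I*sqrt(6) ≈ 39454.0*I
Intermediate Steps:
G(m) = sqrt(2)*sqrt(m) (G(m) = sqrt(2*m) = sqrt(2)*sqrt(m))
(-177*(-91))*G(-3) = (-177*(-91))*(sqrt(2)*sqrt(-3)) = 16107*(sqrt(2)*(I*sqrt(3))) = 16107*(I*sqrt(6)) = 16107*I*sqrt(6)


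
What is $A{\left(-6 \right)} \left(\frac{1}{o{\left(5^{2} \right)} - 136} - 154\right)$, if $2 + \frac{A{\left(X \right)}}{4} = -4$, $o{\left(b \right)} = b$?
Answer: $\frac{136760}{37} \approx 3696.2$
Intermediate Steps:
$A{\left(X \right)} = -24$ ($A{\left(X \right)} = -8 + 4 \left(-4\right) = -8 - 16 = -24$)
$A{\left(-6 \right)} \left(\frac{1}{o{\left(5^{2} \right)} - 136} - 154\right) = - 24 \left(\frac{1}{5^{2} - 136} - 154\right) = - 24 \left(\frac{1}{25 - 136} - 154\right) = - 24 \left(\frac{1}{-111} - 154\right) = - 24 \left(- \frac{1}{111} - 154\right) = \left(-24\right) \left(- \frac{17095}{111}\right) = \frac{136760}{37}$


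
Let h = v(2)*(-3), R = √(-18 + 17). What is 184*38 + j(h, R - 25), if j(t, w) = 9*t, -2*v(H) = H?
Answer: 7019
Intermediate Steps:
R = I (R = √(-1) = I ≈ 1.0*I)
v(H) = -H/2
h = 3 (h = -½*2*(-3) = -1*(-3) = 3)
184*38 + j(h, R - 25) = 184*38 + 9*3 = 6992 + 27 = 7019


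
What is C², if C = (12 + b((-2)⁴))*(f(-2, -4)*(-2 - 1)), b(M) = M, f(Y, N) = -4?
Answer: 112896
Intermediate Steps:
C = 336 (C = (12 + (-2)⁴)*(-4*(-2 - 1)) = (12 + 16)*(-4*(-3)) = 28*12 = 336)
C² = 336² = 112896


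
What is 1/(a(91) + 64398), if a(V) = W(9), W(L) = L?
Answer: 1/64407 ≈ 1.5526e-5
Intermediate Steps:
a(V) = 9
1/(a(91) + 64398) = 1/(9 + 64398) = 1/64407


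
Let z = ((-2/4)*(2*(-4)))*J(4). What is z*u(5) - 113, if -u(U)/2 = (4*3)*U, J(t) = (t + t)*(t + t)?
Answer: -30833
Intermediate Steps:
J(t) = 4*t² (J(t) = (2*t)*(2*t) = 4*t²)
u(U) = -24*U (u(U) = -2*4*3*U = -24*U)
z = 256 (z = ((-2/4)*(2*(-4)))*(4*4²) = (-2*¼*(-8))*(4*16) = -½*(-8)*64 = 4*64 = 256)
z*u(5) - 113 = 256*(-24*5) - 113 = 256*(-120) - 113 = -30720 - 113 = -30833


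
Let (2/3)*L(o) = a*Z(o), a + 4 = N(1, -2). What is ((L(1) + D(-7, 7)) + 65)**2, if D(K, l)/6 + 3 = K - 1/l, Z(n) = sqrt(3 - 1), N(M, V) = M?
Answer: 5651/98 - 261*sqrt(2)/7 ≈ 4.9333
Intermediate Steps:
Z(n) = sqrt(2)
D(K, l) = -18 - 6/l + 6*K (D(K, l) = -18 + 6*(K - 1/l) = -18 + (-6/l + 6*K) = -18 - 6/l + 6*K)
a = -3 (a = -4 + 1 = -3)
L(o) = -9*sqrt(2)/2 (L(o) = 3*(-3*sqrt(2))/2 = -9*sqrt(2)/2)
((L(1) + D(-7, 7)) + 65)**2 = ((-9*sqrt(2)/2 + (-18 - 6/7 + 6*(-7))) + 65)**2 = ((-9*sqrt(2)/2 + (-18 - 6*1/7 - 42)) + 65)**2 = ((-9*sqrt(2)/2 + (-18 - 6/7 - 42)) + 65)**2 = ((-9*sqrt(2)/2 - 426/7) + 65)**2 = ((-426/7 - 9*sqrt(2)/2) + 65)**2 = (29/7 - 9*sqrt(2)/2)**2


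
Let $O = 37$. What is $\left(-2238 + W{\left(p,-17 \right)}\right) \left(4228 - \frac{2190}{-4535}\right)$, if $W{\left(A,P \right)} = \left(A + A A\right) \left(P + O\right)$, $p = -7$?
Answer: $- \frac{5361657132}{907} \approx -5.9114 \cdot 10^{6}$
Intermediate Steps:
$W{\left(A,P \right)} = \left(37 + P\right) \left(A + A^{2}\right)$ ($W{\left(A,P \right)} = \left(A + A A\right) \left(P + 37\right) = \left(A + A^{2}\right) \left(37 + P\right) = \left(37 + P\right) \left(A + A^{2}\right)$)
$\left(-2238 + W{\left(p,-17 \right)}\right) \left(4228 - \frac{2190}{-4535}\right) = \left(-2238 - 7 \left(37 - 17 + 37 \left(-7\right) - -119\right)\right) \left(4228 - \frac{2190}{-4535}\right) = \left(-2238 - 7 \left(37 - 17 - 259 + 119\right)\right) \left(4228 - - \frac{438}{907}\right) = \left(-2238 - -840\right) \left(4228 + \frac{438}{907}\right) = \left(-2238 + 840\right) \frac{3835234}{907} = \left(-1398\right) \frac{3835234}{907} = - \frac{5361657132}{907}$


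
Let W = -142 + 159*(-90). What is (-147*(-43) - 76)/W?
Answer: -6245/14452 ≈ -0.43212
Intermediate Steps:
W = -14452 (W = -142 - 14310 = -14452)
(-147*(-43) - 76)/W = (-147*(-43) - 76)/(-14452) = (6321 - 76)*(-1/14452) = 6245*(-1/14452) = -6245/14452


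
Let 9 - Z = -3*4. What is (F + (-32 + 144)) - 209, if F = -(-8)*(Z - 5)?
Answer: 31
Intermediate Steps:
Z = 21 (Z = 9 - (-3)*4 = 9 - 1*(-12) = 9 + 12 = 21)
F = 128 (F = -(-8)*(21 - 5) = -(-8)*16 = -8*(-16) = 128)
(F + (-32 + 144)) - 209 = (128 + (-32 + 144)) - 209 = (128 + 112) - 209 = 240 - 209 = 31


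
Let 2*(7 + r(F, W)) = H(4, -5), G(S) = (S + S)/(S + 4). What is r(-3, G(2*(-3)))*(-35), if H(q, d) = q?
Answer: 175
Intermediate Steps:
G(S) = 2*S/(4 + S) (G(S) = (2*S)/(4 + S) = 2*S/(4 + S))
r(F, W) = -5 (r(F, W) = -7 + (½)*4 = -7 + 2 = -5)
r(-3, G(2*(-3)))*(-35) = -5*(-35) = 175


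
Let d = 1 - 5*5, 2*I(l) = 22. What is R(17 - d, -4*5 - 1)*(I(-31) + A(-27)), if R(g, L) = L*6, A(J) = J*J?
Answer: -93240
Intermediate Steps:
A(J) = J²
I(l) = 11 (I(l) = (½)*22 = 11)
d = -24 (d = 1 - 25 = -24)
R(g, L) = 6*L
R(17 - d, -4*5 - 1)*(I(-31) + A(-27)) = (6*(-4*5 - 1))*(11 + (-27)²) = (6*(-20 - 1))*(11 + 729) = (6*(-21))*740 = -126*740 = -93240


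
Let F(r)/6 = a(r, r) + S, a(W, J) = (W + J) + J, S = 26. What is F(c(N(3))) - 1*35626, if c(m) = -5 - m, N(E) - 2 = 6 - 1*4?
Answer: -35632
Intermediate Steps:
a(W, J) = W + 2*J (a(W, J) = (J + W) + J = W + 2*J)
N(E) = 4 (N(E) = 2 + (6 - 1*4) = 2 + (6 - 4) = 2 + 2 = 4)
F(r) = 156 + 18*r (F(r) = 6*((r + 2*r) + 26) = 6*(3*r + 26) = 6*(26 + 3*r) = 156 + 18*r)
F(c(N(3))) - 1*35626 = (156 + 18*(-5 - 1*4)) - 1*35626 = (156 + 18*(-5 - 4)) - 35626 = (156 + 18*(-9)) - 35626 = (156 - 162) - 35626 = -6 - 35626 = -35632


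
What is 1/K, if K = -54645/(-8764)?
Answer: 8764/54645 ≈ 0.16038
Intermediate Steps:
K = 54645/8764 (K = -54645*(-1/8764) = 54645/8764 ≈ 6.2352)
1/K = 1/(54645/8764) = 8764/54645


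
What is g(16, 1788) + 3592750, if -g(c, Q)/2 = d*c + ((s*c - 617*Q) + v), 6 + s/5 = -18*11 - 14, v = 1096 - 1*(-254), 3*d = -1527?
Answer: 5847610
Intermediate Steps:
d = -509 (d = (1/3)*(-1527) = -509)
v = 1350 (v = 1096 + 254 = 1350)
s = -1090 (s = -30 + 5*(-18*11 - 14) = -30 + 5*(-198 - 14) = -30 + 5*(-212) = -30 - 1060 = -1090)
g(c, Q) = -2700 + 1234*Q + 3198*c (g(c, Q) = -2*(-509*c + ((-1090*c - 617*Q) + 1350)) = -2*(-509*c + (1350 - 1090*c - 617*Q)) = -2*(1350 - 1599*c - 617*Q) = -2700 + 1234*Q + 3198*c)
g(16, 1788) + 3592750 = (-2700 + 1234*1788 + 3198*16) + 3592750 = (-2700 + 2206392 + 51168) + 3592750 = 2254860 + 3592750 = 5847610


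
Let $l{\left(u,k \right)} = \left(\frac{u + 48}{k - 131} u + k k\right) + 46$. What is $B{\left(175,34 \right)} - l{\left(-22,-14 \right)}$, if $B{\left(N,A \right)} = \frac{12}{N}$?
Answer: $- \frac{1247822}{5075} \approx -245.88$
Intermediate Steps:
$l{\left(u,k \right)} = 46 + k^{2} + \frac{u \left(48 + u\right)}{-131 + k}$ ($l{\left(u,k \right)} = \left(\frac{48 + u}{-131 + k} u + k^{2}\right) + 46 = \left(\frac{u \left(48 + u\right)}{-131 + k} + k^{2}\right) + 46 = \left(k^{2} + \frac{u \left(48 + u\right)}{-131 + k}\right) + 46 = 46 + k^{2} + \frac{u \left(48 + u\right)}{-131 + k}$)
$B{\left(175,34 \right)} - l{\left(-22,-14 \right)} = \frac{12}{175} - \frac{-6026 + \left(-14\right)^{3} + \left(-22\right)^{2} - 131 \left(-14\right)^{2} + 46 \left(-14\right) + 48 \left(-22\right)}{-131 - 14} = 12 \cdot \frac{1}{175} - \frac{-6026 - 2744 + 484 - 25676 - 644 - 1056}{-145} = \frac{12}{175} - - \frac{-6026 - 2744 + 484 - 25676 - 644 - 1056}{145} = \frac{12}{175} - \left(- \frac{1}{145}\right) \left(-35662\right) = \frac{12}{175} - \frac{35662}{145} = - \frac{1247822}{5075}$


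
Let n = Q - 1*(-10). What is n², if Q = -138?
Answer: 16384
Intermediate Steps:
n = -128 (n = -138 - 1*(-10) = -138 + 10 = -128)
n² = (-128)² = 16384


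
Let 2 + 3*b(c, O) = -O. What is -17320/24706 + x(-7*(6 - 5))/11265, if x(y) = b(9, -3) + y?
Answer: -58582352/83493927 ≈ -0.70164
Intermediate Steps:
b(c, O) = -2/3 - O/3 (b(c, O) = -2/3 + (-O)/3 = -2/3 - O/3)
x(y) = 1/3 + y (x(y) = (-2/3 - 1/3*(-3)) + y = (-2/3 + 1) + y = 1/3 + y)
-17320/24706 + x(-7*(6 - 5))/11265 = -17320/24706 + (1/3 - 7*(6 - 5))/11265 = -17320*1/24706 + (1/3 - 7*1)*(1/11265) = -8660/12353 + (1/3 - 7)*(1/11265) = -8660/12353 - 20/3*1/11265 = -8660/12353 - 4/6759 = -58582352/83493927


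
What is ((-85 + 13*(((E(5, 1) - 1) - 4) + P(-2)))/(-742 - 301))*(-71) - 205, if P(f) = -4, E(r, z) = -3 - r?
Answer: -235541/1043 ≈ -225.83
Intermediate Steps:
((-85 + 13*(((E(5, 1) - 1) - 4) + P(-2)))/(-742 - 301))*(-71) - 205 = ((-85 + 13*((((-3 - 1*5) - 1) - 4) - 4))/(-742 - 301))*(-71) - 205 = ((-85 + 13*((((-3 - 5) - 1) - 4) - 4))/(-1043))*(-71) - 205 = ((-85 + 13*(((-8 - 1) - 4) - 4))*(-1/1043))*(-71) - 205 = ((-85 + 13*((-9 - 4) - 4))*(-1/1043))*(-71) - 205 = ((-85 + 13*(-13 - 4))*(-1/1043))*(-71) - 205 = ((-85 + 13*(-17))*(-1/1043))*(-71) - 205 = ((-85 - 221)*(-1/1043))*(-71) - 205 = -306*(-1/1043)*(-71) - 205 = (306/1043)*(-71) - 205 = -21726/1043 - 205 = -235541/1043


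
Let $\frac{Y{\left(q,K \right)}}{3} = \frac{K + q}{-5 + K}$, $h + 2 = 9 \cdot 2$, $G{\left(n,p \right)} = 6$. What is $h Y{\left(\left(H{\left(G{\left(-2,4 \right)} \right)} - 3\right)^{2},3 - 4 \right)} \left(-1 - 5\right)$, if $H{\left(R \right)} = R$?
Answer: $384$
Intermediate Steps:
$h = 16$ ($h = -2 + 9 \cdot 2 = -2 + 18 = 16$)
$Y{\left(q,K \right)} = \frac{3 \left(K + q\right)}{-5 + K}$ ($Y{\left(q,K \right)} = 3 \frac{K + q}{-5 + K} = \frac{3 \left(K + q\right)}{-5 + K}$)
$h Y{\left(\left(H{\left(G{\left(-2,4 \right)} \right)} - 3\right)^{2},3 - 4 \right)} \left(-1 - 5\right) = 16 \frac{3 \left(\left(3 - 4\right) + \left(6 - 3\right)^{2}\right)}{-5 + \left(3 - 4\right)} \left(-1 - 5\right) = 16 \frac{3 \left(-1 + 3^{2}\right)}{-5 - 1} \left(-1 - 5\right) = 16 \frac{3 \left(-1 + 9\right)}{-6} \left(-6\right) = 16 \cdot 3 \left(- \frac{1}{6}\right) 8 \left(-6\right) = 16 \left(\left(-4\right) \left(-6\right)\right) = 16 \cdot 24 = 384$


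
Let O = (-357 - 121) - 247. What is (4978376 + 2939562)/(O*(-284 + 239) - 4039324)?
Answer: -7917938/4006699 ≈ -1.9762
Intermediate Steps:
O = -725 (O = -478 - 247 = -725)
(4978376 + 2939562)/(O*(-284 + 239) - 4039324) = (4978376 + 2939562)/(-725*(-284 + 239) - 4039324) = 7917938/(-725*(-45) - 4039324) = 7917938/(32625 - 4039324) = 7917938/(-4006699) = 7917938*(-1/4006699) = -7917938/4006699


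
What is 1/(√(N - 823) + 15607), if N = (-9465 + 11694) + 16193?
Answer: 15607/243560850 - √17599/243560850 ≈ 6.3534e-5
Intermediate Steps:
N = 18422 (N = 2229 + 16193 = 18422)
1/(√(N - 823) + 15607) = 1/(√(18422 - 823) + 15607) = 1/(√17599 + 15607) = 1/(15607 + √17599)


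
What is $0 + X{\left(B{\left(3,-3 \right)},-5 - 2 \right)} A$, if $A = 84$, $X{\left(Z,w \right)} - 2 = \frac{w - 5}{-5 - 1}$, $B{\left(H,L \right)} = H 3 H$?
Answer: $336$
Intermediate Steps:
$B{\left(H,L \right)} = 3 H^{2}$ ($B{\left(H,L \right)} = 3 H H = 3 H^{2}$)
$X{\left(Z,w \right)} = \frac{17}{6} - \frac{w}{6}$ ($X{\left(Z,w \right)} = 2 + \frac{w - 5}{-5 - 1} = 2 + \frac{-5 + w}{-6} = 2 + \left(-5 + w\right) \left(- \frac{1}{6}\right) = 2 - \left(- \frac{5}{6} + \frac{w}{6}\right) = \frac{17}{6} - \frac{w}{6}$)
$0 + X{\left(B{\left(3,-3 \right)},-5 - 2 \right)} A = 0 + \left(\frac{17}{6} - \frac{-5 - 2}{6}\right) 84 = 0 + \left(\frac{17}{6} - - \frac{7}{6}\right) 84 = 0 + \left(\frac{17}{6} + \frac{7}{6}\right) 84 = 0 + 4 \cdot 84 = 0 + 336 = 336$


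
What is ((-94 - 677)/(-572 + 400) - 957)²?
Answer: 26841251889/29584 ≈ 9.0729e+5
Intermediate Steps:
((-94 - 677)/(-572 + 400) - 957)² = (-771/(-172) - 957)² = (-771*(-1/172) - 957)² = (771/172 - 957)² = (-163833/172)² = 26841251889/29584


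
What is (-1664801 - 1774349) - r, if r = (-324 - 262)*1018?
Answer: -2842602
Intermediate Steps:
r = -596548 (r = -586*1018 = -596548)
(-1664801 - 1774349) - r = (-1664801 - 1774349) - 1*(-596548) = -3439150 + 596548 = -2842602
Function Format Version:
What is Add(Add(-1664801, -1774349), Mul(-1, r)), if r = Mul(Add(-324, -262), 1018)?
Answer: -2842602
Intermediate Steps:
r = -596548 (r = Mul(-586, 1018) = -596548)
Add(Add(-1664801, -1774349), Mul(-1, r)) = Add(Add(-1664801, -1774349), Mul(-1, -596548)) = Add(-3439150, 596548) = -2842602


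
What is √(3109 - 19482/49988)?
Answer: 7*√39631611130/24994 ≈ 55.755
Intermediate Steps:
√(3109 - 19482/49988) = √(3109 - 19482*1/49988) = √(3109 - 9741/24994) = √(77696605/24994) = 7*√39631611130/24994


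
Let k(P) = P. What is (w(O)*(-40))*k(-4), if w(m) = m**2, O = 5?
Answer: 4000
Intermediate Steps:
(w(O)*(-40))*k(-4) = (5**2*(-40))*(-4) = (25*(-40))*(-4) = -1000*(-4) = 4000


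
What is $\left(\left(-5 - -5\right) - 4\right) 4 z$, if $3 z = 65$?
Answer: $- \frac{1040}{3} \approx -346.67$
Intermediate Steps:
$z = \frac{65}{3}$ ($z = \frac{1}{3} \cdot 65 = \frac{65}{3} \approx 21.667$)
$\left(\left(-5 - -5\right) - 4\right) 4 z = \left(\left(-5 - -5\right) - 4\right) 4 \cdot \frac{65}{3} = \left(\left(-5 + 5\right) - 4\right) 4 \cdot \frac{65}{3} = \left(0 - 4\right) 4 \cdot \frac{65}{3} = \left(-4\right) 4 \cdot \frac{65}{3} = \left(-16\right) \frac{65}{3} = - \frac{1040}{3}$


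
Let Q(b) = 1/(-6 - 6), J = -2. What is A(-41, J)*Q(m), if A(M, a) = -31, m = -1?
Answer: 31/12 ≈ 2.5833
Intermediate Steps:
Q(b) = -1/12 (Q(b) = 1/(-12) = -1/12)
A(-41, J)*Q(m) = -31*(-1/12) = 31/12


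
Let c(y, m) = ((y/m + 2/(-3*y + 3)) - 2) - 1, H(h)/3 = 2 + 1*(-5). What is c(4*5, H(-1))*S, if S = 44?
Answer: -39556/171 ≈ -231.32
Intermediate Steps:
H(h) = -9 (H(h) = 3*(2 + 1*(-5)) = 3*(2 - 5) = 3*(-3) = -9)
c(y, m) = -3 + 2/(3 - 3*y) + y/m (c(y, m) = ((y/m + 2/(3 - 3*y)) - 2) - 1 = ((2/(3 - 3*y) + y/m) - 2) - 1 = (-2 + 2/(3 - 3*y) + y/m) - 1 = -3 + 2/(3 - 3*y) + y/m)
c(4*5, H(-1))*S = (((4*5)**2 - 4*5 + (7/3)*(-9) - 3*(-9)*4*5)/((-9)*(-1 + 4*5)))*44 = -(20**2 - 1*20 - 21 - 3*(-9)*20)/(9*(-1 + 20))*44 = -1/9*(400 - 20 - 21 + 540)/19*44 = -1/9*1/19*899*44 = -899/171*44 = -39556/171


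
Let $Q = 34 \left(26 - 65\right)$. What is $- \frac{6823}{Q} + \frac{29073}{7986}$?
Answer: $\frac{704843}{80223} \approx 8.786$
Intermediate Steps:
$Q = -1326$ ($Q = 34 \left(-39\right) = -1326$)
$- \frac{6823}{Q} + \frac{29073}{7986} = - \frac{6823}{-1326} + \frac{29073}{7986} = \left(-6823\right) \left(- \frac{1}{1326}\right) + 29073 \cdot \frac{1}{7986} = \frac{6823}{1326} + \frac{881}{242} = \frac{704843}{80223}$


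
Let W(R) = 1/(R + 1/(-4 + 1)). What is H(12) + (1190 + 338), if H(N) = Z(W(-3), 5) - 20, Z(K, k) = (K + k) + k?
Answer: 15177/10 ≈ 1517.7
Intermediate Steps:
W(R) = 1/(-1/3 + R) (W(R) = 1/(R + 1/(-3)) = 1/(R - 1/3) = 1/(-1/3 + R))
Z(K, k) = K + 2*k
H(N) = -103/10 (H(N) = (3/(-1 + 3*(-3)) + 2*5) - 20 = (3/(-1 - 9) + 10) - 20 = (3/(-10) + 10) - 20 = (3*(-1/10) + 10) - 20 = (-3/10 + 10) - 20 = 97/10 - 20 = -103/10)
H(12) + (1190 + 338) = -103/10 + (1190 + 338) = -103/10 + 1528 = 15177/10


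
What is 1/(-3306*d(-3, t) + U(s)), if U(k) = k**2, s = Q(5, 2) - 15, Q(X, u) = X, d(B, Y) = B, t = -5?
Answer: 1/10018 ≈ 9.9820e-5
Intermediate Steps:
s = -10 (s = 5 - 15 = -10)
1/(-3306*d(-3, t) + U(s)) = 1/(-3306*(-3) + (-10)**2) = 1/(9918 + 100) = 1/10018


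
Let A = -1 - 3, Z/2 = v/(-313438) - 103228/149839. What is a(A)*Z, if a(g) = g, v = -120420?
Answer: 57247861936/23482618241 ≈ 2.4379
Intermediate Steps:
Z = -14311965484/23482618241 (Z = 2*(-120420/(-313438) - 103228/149839) = 2*(-120420*(-1/313438) - 103228*1/149839) = 2*(60210/156719 - 103228/149839) = 2*(-7155982742/23482618241) = -14311965484/23482618241 ≈ -0.60947)
A = -4
a(A)*Z = -4*(-14311965484/23482618241) = 57247861936/23482618241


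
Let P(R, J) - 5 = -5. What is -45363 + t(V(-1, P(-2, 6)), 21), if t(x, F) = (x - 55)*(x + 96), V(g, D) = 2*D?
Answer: -50643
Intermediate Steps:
P(R, J) = 0 (P(R, J) = 5 - 5 = 0)
t(x, F) = (-55 + x)*(96 + x)
-45363 + t(V(-1, P(-2, 6)), 21) = -45363 + (-5280 + (2*0)² + 41*(2*0)) = -45363 + (-5280 + 0² + 41*0) = -45363 + (-5280 + 0 + 0) = -45363 - 5280 = -50643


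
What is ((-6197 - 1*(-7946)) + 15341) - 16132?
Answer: 958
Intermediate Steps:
((-6197 - 1*(-7946)) + 15341) - 16132 = ((-6197 + 7946) + 15341) - 16132 = (1749 + 15341) - 16132 = 17090 - 16132 = 958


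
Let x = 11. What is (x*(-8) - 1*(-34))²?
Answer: 2916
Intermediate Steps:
(x*(-8) - 1*(-34))² = (11*(-8) - 1*(-34))² = (-88 + 34)² = (-54)² = 2916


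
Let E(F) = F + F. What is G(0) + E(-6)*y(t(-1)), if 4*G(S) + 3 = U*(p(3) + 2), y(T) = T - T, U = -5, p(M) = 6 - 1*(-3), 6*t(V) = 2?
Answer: -29/2 ≈ -14.500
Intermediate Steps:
t(V) = ⅓ (t(V) = (⅙)*2 = ⅓)
p(M) = 9 (p(M) = 6 + 3 = 9)
y(T) = 0
G(S) = -29/2 (G(S) = -¾ + (-5*(9 + 2))/4 = -¾ + (-5*11)/4 = -¾ + (¼)*(-55) = -¾ - 55/4 = -29/2)
E(F) = 2*F
G(0) + E(-6)*y(t(-1)) = -29/2 + (2*(-6))*0 = -29/2 - 12*0 = -29/2 + 0 = -29/2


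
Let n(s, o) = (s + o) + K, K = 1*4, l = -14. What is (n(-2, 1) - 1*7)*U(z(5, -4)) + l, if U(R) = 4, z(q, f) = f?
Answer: -30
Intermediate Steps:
K = 4
n(s, o) = 4 + o + s (n(s, o) = (s + o) + 4 = (o + s) + 4 = 4 + o + s)
(n(-2, 1) - 1*7)*U(z(5, -4)) + l = ((4 + 1 - 2) - 1*7)*4 - 14 = (3 - 7)*4 - 14 = -4*4 - 14 = -16 - 14 = -30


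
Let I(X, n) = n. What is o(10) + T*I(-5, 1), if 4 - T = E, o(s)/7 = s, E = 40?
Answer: 34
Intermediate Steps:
o(s) = 7*s
T = -36 (T = 4 - 1*40 = 4 - 40 = -36)
o(10) + T*I(-5, 1) = 7*10 - 36*1 = 70 - 36 = 34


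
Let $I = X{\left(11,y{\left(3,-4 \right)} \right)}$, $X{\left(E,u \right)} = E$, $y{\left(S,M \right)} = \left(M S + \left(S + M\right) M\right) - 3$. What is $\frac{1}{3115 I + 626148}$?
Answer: $\frac{1}{660413} \approx 1.5142 \cdot 10^{-6}$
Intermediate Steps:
$y{\left(S,M \right)} = -3 + M S + M \left(M + S\right)$ ($y{\left(S,M \right)} = \left(M S + \left(M + S\right) M\right) - 3 = \left(M S + M \left(M + S\right)\right) - 3 = -3 + M S + M \left(M + S\right)$)
$I = 11$
$\frac{1}{3115 I + 626148} = \frac{1}{3115 \cdot 11 + 626148} = \frac{1}{34265 + 626148} = \frac{1}{660413}$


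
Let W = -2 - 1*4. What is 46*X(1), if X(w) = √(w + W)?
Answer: 46*I*√5 ≈ 102.86*I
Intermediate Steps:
W = -6 (W = -2 - 4 = -6)
X(w) = √(-6 + w) (X(w) = √(w - 6) = √(-6 + w))
46*X(1) = 46*√(-6 + 1) = 46*√(-5) = 46*(I*√5) = 46*I*√5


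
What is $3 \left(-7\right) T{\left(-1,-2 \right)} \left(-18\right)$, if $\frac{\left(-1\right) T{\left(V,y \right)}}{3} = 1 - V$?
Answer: $-2268$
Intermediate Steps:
$T{\left(V,y \right)} = -3 + 3 V$ ($T{\left(V,y \right)} = - 3 \left(1 - V\right) = -3 + 3 V$)
$3 \left(-7\right) T{\left(-1,-2 \right)} \left(-18\right) = 3 \left(-7\right) \left(-3 + 3 \left(-1\right)\right) \left(-18\right) = - 21 \left(-3 - 3\right) \left(-18\right) = \left(-21\right) \left(-6\right) \left(-18\right) = 126 \left(-18\right) = -2268$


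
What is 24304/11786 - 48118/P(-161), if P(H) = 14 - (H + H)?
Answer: -19962593/141432 ≈ -141.15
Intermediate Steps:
P(H) = 14 - 2*H
24304/11786 - 48118/P(-161) = 24304/11786 - 48118/(14 - 2*(-161)) = 24304*(1/11786) - 48118/(14 + 322) = 12152/5893 - 48118/336 = 12152/5893 - 48118*1/336 = 12152/5893 - 3437/24 = -19962593/141432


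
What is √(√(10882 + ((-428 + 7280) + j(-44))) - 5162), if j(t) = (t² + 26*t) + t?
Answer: √(-5162 + √18482) ≈ 70.895*I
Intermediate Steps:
j(t) = t² + 27*t
√(√(10882 + ((-428 + 7280) + j(-44))) - 5162) = √(√(10882 + ((-428 + 7280) - 44*(27 - 44))) - 5162) = √(√(10882 + (6852 - 44*(-17))) - 5162) = √(√(10882 + (6852 + 748)) - 5162) = √(√(10882 + 7600) - 5162) = √(√18482 - 5162) = √(-5162 + √18482)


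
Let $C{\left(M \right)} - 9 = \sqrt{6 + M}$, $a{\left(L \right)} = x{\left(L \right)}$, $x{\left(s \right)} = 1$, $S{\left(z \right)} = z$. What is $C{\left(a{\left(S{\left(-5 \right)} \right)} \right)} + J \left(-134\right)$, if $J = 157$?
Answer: $-21029 + \sqrt{7} \approx -21026.0$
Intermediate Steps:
$a{\left(L \right)} = 1$
$C{\left(M \right)} = 9 + \sqrt{6 + M}$
$C{\left(a{\left(S{\left(-5 \right)} \right)} \right)} + J \left(-134\right) = \left(9 + \sqrt{6 + 1}\right) + 157 \left(-134\right) = \left(9 + \sqrt{7}\right) - 21038 = -21029 + \sqrt{7}$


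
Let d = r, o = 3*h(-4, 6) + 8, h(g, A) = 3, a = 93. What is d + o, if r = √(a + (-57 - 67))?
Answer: 17 + I*√31 ≈ 17.0 + 5.5678*I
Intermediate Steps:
r = I*√31 (r = √(93 + (-57 - 67)) = √(93 - 124) = √(-31) = I*√31 ≈ 5.5678*I)
o = 17 (o = 3*3 + 8 = 9 + 8 = 17)
d = I*√31 ≈ 5.5678*I
d + o = I*√31 + 17 = 17 + I*√31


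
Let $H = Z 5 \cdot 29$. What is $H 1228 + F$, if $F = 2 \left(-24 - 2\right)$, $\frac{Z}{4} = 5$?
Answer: $3561148$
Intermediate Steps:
$Z = 20$ ($Z = 4 \cdot 5 = 20$)
$H = 2900$ ($H = 20 \cdot 5 \cdot 29 = 100 \cdot 29 = 2900$)
$F = -52$ ($F = 2 \left(-26\right) = -52$)
$H 1228 + F = 2900 \cdot 1228 - 52 = 3561200 - 52 = 3561148$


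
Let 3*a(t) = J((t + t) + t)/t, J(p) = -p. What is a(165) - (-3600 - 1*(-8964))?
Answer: -5365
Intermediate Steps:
a(t) = -1 (a(t) = ((-((t + t) + t))/t)/3 = ((-(2*t + t))/t)/3 = ((-3*t)/t)/3 = (1/3)*(-3) = -1)
a(165) - (-3600 - 1*(-8964)) = -1 - (-3600 - 1*(-8964)) = -1 - (-3600 + 8964) = -1 - 1*5364 = -1 - 5364 = -5365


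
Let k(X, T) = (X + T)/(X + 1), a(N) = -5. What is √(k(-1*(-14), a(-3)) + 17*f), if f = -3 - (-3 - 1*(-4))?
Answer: I*√1685/5 ≈ 8.2097*I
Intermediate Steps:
f = -4 (f = -3 - (-3 + 4) = -3 - 1*1 = -3 - 1 = -4)
k(X, T) = (T + X)/(1 + X)
√(k(-1*(-14), a(-3)) + 17*f) = √((-5 - 1*(-14))/(1 - 1*(-14)) + 17*(-4)) = √((-5 + 14)/(1 + 14) - 68) = √(9/15 - 68) = √((1/15)*9 - 68) = √(⅗ - 68) = √(-337/5) = I*√1685/5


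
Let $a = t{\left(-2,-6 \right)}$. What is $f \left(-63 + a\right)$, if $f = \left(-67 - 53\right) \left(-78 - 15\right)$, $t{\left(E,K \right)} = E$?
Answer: $-725400$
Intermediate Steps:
$a = -2$
$f = 11160$ ($f = \left(-120\right) \left(-93\right) = 11160$)
$f \left(-63 + a\right) = 11160 \left(-63 - 2\right) = 11160 \left(-65\right) = -725400$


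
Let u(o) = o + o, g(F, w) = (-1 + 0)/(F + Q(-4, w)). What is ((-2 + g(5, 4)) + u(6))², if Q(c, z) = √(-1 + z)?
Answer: 11557/121 + 215*√3/242 ≈ 97.051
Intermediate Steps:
g(F, w) = -1/(F + √(-1 + w)) (g(F, w) = (-1 + 0)/(F + √(-1 + w)) = -1/(F + √(-1 + w)))
u(o) = 2*o
((-2 + g(5, 4)) + u(6))² = ((-2 - 1/(5 + √(-1 + 4))) + 2*6)² = ((-2 - 1/(5 + √3)) + 12)² = (10 - 1/(5 + √3))²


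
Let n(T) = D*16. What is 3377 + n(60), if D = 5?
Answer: 3457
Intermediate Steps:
n(T) = 80 (n(T) = 5*16 = 80)
3377 + n(60) = 3377 + 80 = 3457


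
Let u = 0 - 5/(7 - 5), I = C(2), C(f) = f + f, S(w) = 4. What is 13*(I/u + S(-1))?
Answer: 156/5 ≈ 31.200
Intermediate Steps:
C(f) = 2*f
I = 4 (I = 2*2 = 4)
u = -5/2 (u = 0 - 5/2 = -5/2 ≈ -2.5000)
13*(I/u + S(-1)) = 13*(4/(-5/2) + 4) = 13*(4*(-⅖) + 4) = 13*(-8/5 + 4) = 13*(12/5) = 156/5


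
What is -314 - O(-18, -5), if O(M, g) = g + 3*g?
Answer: -294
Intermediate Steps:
O(M, g) = 4*g
-314 - O(-18, -5) = -314 - 4*(-5) = -314 - 1*(-20) = -314 + 20 = -294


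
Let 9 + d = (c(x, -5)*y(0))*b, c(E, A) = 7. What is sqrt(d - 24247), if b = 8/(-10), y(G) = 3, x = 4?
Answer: 2*I*sqrt(151705)/5 ≈ 155.8*I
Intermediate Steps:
b = -4/5 (b = 8*(-1/10) = -4/5 ≈ -0.80000)
d = -129/5 (d = -9 + (7*3)*(-4/5) = -9 + 21*(-4/5) = -9 - 84/5 = -129/5 ≈ -25.800)
sqrt(d - 24247) = sqrt(-129/5 - 24247) = sqrt(-121364/5) = 2*I*sqrt(151705)/5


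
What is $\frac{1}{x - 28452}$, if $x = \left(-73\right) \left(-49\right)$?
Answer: $- \frac{1}{24875} \approx -4.0201 \cdot 10^{-5}$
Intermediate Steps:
$x = 3577$
$\frac{1}{x - 28452} = \frac{1}{3577 - 28452} = \frac{1}{-24875} = - \frac{1}{24875}$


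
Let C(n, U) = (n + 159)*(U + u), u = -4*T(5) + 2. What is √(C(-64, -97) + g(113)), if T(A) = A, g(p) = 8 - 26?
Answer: I*√10943 ≈ 104.61*I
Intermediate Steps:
g(p) = -18
u = -18 (u = -4*5 + 2 = -20 + 2 = -18)
C(n, U) = (-18 + U)*(159 + n) (C(n, U) = (n + 159)*(U - 18) = (159 + n)*(-18 + U) = (-18 + U)*(159 + n))
√(C(-64, -97) + g(113)) = √((-2862 - 18*(-64) + 159*(-97) - 97*(-64)) - 18) = √((-2862 + 1152 - 15423 + 6208) - 18) = √(-10925 - 18) = √(-10943) = I*√10943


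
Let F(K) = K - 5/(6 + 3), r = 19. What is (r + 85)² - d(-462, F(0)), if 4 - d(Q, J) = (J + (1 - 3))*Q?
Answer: 35978/3 ≈ 11993.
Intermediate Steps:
F(K) = -5/9 + K (F(K) = K - 5/9 = -5/9 + K)
d(Q, J) = 4 - Q*(-2 + J) (d(Q, J) = 4 - (J + (1 - 3))*Q = 4 - (J - 2)*Q = 4 - (-2 + J)*Q = 4 - Q*(-2 + J))
(r + 85)² - d(-462, F(0)) = (19 + 85)² - (4 + 2*(-462) - 1*(-5/9 + 0)*(-462)) = 104² - (4 - 924 - 1*(-5/9)*(-462)) = 10816 - (4 - 924 - 770/3) = 10816 - 1*(-3530/3) = 10816 + 3530/3 = 35978/3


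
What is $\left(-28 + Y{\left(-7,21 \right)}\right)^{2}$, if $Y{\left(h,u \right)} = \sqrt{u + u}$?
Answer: $\left(28 - \sqrt{42}\right)^{2} \approx 463.08$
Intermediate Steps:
$Y{\left(h,u \right)} = \sqrt{2} \sqrt{u}$ ($Y{\left(h,u \right)} = \sqrt{2 u} = \sqrt{2} \sqrt{u}$)
$\left(-28 + Y{\left(-7,21 \right)}\right)^{2} = \left(-28 + \sqrt{2} \sqrt{21}\right)^{2} = \left(-28 + \sqrt{42}\right)^{2}$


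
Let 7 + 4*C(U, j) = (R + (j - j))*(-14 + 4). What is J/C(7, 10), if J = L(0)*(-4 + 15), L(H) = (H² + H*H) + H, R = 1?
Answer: 0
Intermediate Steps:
L(H) = H + 2*H² (L(H) = (H² + H²) + H = 2*H² + H = H + 2*H²)
C(U, j) = -17/4 (C(U, j) = -7/4 + ((1 + (j - j))*(-14 + 4))/4 = -7/4 + ((1 + 0)*(-10))/4 = -7/4 + (1*(-10))/4 = -7/4 + (¼)*(-10) = -7/4 - 5/2 = -17/4)
J = 0 (J = (0*(1 + 2*0))*(-4 + 15) = (0*(1 + 0))*11 = (0*1)*11 = 0*11 = 0)
J/C(7, 10) = 0/(-17/4) = 0*(-4/17) = 0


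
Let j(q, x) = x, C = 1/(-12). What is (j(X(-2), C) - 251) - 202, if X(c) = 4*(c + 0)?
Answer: -5437/12 ≈ -453.08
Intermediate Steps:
X(c) = 4*c
C = -1/12 ≈ -0.083333
(j(X(-2), C) - 251) - 202 = (-1/12 - 251) - 202 = -3013/12 - 202 = -5437/12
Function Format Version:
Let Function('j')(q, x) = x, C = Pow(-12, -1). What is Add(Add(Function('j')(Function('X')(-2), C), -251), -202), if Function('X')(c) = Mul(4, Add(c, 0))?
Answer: Rational(-5437, 12) ≈ -453.08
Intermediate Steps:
Function('X')(c) = Mul(4, c)
C = Rational(-1, 12) ≈ -0.083333
Add(Add(Function('j')(Function('X')(-2), C), -251), -202) = Add(Add(Rational(-1, 12), -251), -202) = Add(Rational(-3013, 12), -202) = Rational(-5437, 12)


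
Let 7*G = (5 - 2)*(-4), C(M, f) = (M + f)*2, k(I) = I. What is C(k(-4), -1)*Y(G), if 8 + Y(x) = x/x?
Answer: 70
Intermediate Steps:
C(M, f) = 2*M + 2*f
G = -12/7 (G = ((5 - 2)*(-4))/7 = (3*(-4))/7 = (⅐)*(-12) = -12/7 ≈ -1.7143)
Y(x) = -7 (Y(x) = -8 + x/x = -8 + 1 = -7)
C(k(-4), -1)*Y(G) = (2*(-4) + 2*(-1))*(-7) = (-8 - 2)*(-7) = -10*(-7) = 70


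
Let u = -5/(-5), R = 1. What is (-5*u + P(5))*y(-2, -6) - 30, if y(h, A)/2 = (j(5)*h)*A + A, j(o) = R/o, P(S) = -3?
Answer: 138/5 ≈ 27.600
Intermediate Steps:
u = 1 (u = -5*(-⅕) = 1)
j(o) = 1/o
y(h, A) = 2*A + 2*A*h/5 (y(h, A) = 2*((h/5)*A + A) = 2*(A*h/5 + A) = 2*(A + A*h/5) = 2*A + 2*A*h/5)
(-5*u + P(5))*y(-2, -6) - 30 = (-5*1 - 3)*((⅖)*(-6)*(5 - 2)) - 30 = (-5 - 3)*((⅖)*(-6)*3) - 30 = -8*(-36/5) - 30 = 288/5 - 30 = 138/5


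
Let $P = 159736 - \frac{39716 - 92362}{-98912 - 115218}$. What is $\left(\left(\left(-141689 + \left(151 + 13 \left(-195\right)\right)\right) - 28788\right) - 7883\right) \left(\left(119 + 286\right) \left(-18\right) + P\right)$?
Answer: $- \frac{2950032113932248}{107065} \approx -2.7554 \cdot 10^{10}$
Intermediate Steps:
$P = \frac{17102108517}{107065}$ ($P = 159736 - - \frac{52646}{-214130} = 159736 - \left(-52646\right) \left(- \frac{1}{214130}\right) = 159736 - \frac{26323}{107065} = \frac{17102108517}{107065} \approx 1.5974 \cdot 10^{5}$)
$\left(\left(\left(-141689 + \left(151 + 13 \left(-195\right)\right)\right) - 28788\right) - 7883\right) \left(\left(119 + 286\right) \left(-18\right) + P\right) = \left(\left(\left(-141689 + \left(151 + 13 \left(-195\right)\right)\right) - 28788\right) - 7883\right) \left(\left(119 + 286\right) \left(-18\right) + \frac{17102108517}{107065}\right) = \left(\left(\left(-141689 + \left(151 - 2535\right)\right) - 28788\right) - 7883\right) \left(405 \left(-18\right) + \frac{17102108517}{107065}\right) = \left(\left(\left(-141689 - 2384\right) - 28788\right) - 7883\right) \left(-7290 + \frac{17102108517}{107065}\right) = \left(\left(-144073 - 28788\right) - 7883\right) \frac{16321604667}{107065} = \left(-172861 - 7883\right) \frac{16321604667}{107065} = \left(-180744\right) \frac{16321604667}{107065} = - \frac{2950032113932248}{107065}$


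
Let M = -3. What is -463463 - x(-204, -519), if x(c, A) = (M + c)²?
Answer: -506312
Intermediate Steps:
x(c, A) = (-3 + c)²
-463463 - x(-204, -519) = -463463 - (-3 - 204)² = -463463 - 1*(-207)² = -463463 - 1*42849 = -463463 - 42849 = -506312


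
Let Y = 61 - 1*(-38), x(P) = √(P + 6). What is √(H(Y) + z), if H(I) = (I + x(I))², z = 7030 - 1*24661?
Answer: √(-17631 + (99 + √105)²) ≈ 75.473*I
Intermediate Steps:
z = -17631 (z = 7030 - 24661 = -17631)
x(P) = √(6 + P)
Y = 99 (Y = 61 + 38 = 99)
H(I) = (I + √(6 + I))²
√(H(Y) + z) = √((99 + √(6 + 99))² - 17631) = √((99 + √105)² - 17631) = √(-17631 + (99 + √105)²)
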